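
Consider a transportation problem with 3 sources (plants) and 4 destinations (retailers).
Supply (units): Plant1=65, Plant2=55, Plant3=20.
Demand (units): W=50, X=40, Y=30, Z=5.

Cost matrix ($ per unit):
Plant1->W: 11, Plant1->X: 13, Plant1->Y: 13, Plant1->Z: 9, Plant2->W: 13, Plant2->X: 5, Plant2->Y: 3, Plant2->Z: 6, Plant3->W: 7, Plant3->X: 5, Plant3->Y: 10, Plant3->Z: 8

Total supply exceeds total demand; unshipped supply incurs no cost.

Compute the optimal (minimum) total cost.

865

A cheapest plan:
  Plant1 to W: 45 × $11 = $495
  Plant1 to Z: 5 × $9 = $45
  Plant2 to X: 25 × $5 = $125
  Plant2 to Y: 30 × $3 = $90
  Plant3 to W: 5 × $7 = $35
  Plant3 to X: 15 × $5 = $75
Total = 495 + 45 + 125 + 90 + 35 + 75 = $865.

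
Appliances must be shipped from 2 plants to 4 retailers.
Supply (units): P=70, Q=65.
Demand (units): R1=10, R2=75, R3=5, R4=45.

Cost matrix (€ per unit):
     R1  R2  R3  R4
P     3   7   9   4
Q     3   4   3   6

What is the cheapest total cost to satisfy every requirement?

570

A cheapest plan:
  P–R1: 10 × €3 = €30
  P–R2: 15 × €7 = €105
  P–R4: 45 × €4 = €180
  Q–R2: 60 × €4 = €240
  Q–R3: 5 × €3 = €15
Total = 30 + 105 + 180 + 240 + 15 = €570.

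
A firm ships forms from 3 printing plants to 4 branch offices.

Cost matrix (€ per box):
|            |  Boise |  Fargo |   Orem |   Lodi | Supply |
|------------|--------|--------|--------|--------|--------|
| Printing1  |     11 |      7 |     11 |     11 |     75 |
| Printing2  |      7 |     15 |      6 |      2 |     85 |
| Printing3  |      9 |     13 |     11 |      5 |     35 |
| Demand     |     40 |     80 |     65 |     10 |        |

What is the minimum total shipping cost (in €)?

One minimum-cost allocation:
  Printing1 to Fargo: 75 × €7 = €525
  Printing2 to Boise: 10 × €7 = €70
  Printing2 to Orem: 65 × €6 = €390
  Printing2 to Lodi: 10 × €2 = €20
  Printing3 to Boise: 30 × €9 = €270
  Printing3 to Fargo: 5 × €13 = €65
Total = 525 + 70 + 390 + 20 + 270 + 65 = €1340.

1340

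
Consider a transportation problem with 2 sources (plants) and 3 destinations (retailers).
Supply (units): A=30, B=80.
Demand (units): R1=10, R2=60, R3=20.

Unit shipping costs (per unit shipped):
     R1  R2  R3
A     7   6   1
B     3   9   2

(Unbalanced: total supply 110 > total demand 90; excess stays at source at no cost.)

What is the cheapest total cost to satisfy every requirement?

520

Optimal allocation:
  A to R2: 30 × 6 = 180
  B to R1: 10 × 3 = 30
  B to R2: 30 × 9 = 270
  B to R3: 20 × 2 = 40
Total = 180 + 30 + 270 + 40 = 520.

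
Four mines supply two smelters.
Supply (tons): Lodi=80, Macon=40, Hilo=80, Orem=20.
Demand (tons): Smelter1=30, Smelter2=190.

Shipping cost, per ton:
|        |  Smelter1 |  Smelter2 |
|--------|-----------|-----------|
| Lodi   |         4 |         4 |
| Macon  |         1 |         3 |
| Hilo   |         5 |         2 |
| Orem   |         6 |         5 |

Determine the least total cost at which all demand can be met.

Optimal allocation:
  Lodi→Smelter2: 80 × 4 = 320
  Macon→Smelter1: 30 × 1 = 30
  Macon→Smelter2: 10 × 3 = 30
  Hilo→Smelter2: 80 × 2 = 160
  Orem→Smelter2: 20 × 5 = 100
Total = 320 + 30 + 30 + 160 + 100 = 640.

640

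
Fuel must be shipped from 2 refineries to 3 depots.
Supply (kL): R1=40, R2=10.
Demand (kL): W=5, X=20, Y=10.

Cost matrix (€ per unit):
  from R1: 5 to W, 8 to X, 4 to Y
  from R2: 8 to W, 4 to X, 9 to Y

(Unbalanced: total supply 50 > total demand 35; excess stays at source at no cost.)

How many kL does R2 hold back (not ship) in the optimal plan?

An optimal plan:
  R1->W: 5 × €5 = €25
  R1->X: 10 × €8 = €80
  R1->Y: 10 × €4 = €40
  R2->X: 10 × €4 = €40
Total cost = €185.
R2 ships 10 of its 10, leaving 0.

0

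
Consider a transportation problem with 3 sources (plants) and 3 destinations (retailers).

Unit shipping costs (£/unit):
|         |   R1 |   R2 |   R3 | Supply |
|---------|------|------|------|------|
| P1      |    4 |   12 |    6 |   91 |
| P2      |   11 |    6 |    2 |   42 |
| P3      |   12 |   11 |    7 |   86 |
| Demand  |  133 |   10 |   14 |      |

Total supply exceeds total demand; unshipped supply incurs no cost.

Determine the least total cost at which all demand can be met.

938

A cheapest plan:
  P1 to R1: 91 × £4 = £364
  P2 to R1: 18 × £11 = £198
  P2 to R2: 10 × £6 = £60
  P2 to R3: 14 × £2 = £28
  P3 to R1: 24 × £12 = £288
Total = 364 + 198 + 60 + 28 + 288 = £938.
(Supply check: P1 ships 91; P2 ships 42; P3 ships 24.)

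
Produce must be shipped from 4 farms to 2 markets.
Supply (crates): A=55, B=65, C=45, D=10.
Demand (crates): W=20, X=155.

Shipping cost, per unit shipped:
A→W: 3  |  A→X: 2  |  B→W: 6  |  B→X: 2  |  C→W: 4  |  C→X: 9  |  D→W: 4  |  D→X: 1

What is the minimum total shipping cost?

One minimum-cost allocation:
  A->X: 55 crates
  B->X: 65 crates
  C->W: 20 crates
  C->X: 25 crates
  D->X: 10 crates
Total cost = 555.

555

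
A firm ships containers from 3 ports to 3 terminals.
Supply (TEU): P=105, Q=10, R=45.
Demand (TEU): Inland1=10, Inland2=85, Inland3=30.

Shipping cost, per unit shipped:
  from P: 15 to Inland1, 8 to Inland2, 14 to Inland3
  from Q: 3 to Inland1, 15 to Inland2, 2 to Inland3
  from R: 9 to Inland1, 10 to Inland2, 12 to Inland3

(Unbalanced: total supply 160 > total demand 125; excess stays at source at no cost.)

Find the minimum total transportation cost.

1030

A cheapest plan:
  P->Inland2: 85 TEU
  Q->Inland3: 10 TEU
  R->Inland1: 10 TEU
  R->Inland3: 20 TEU
Total cost = 1030.
(Supply check: P ships 85; Q ships 10; R ships 30.)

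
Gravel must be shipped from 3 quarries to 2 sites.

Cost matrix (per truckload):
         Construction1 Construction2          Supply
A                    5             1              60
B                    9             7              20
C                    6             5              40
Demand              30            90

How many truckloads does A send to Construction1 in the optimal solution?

0

The minimum-cost plan:
  A→Construction2: 60 × 1 = 60
  B→Construction2: 20 × 7 = 140
  C→Construction1: 30 × 6 = 180
  C→Construction2: 10 × 5 = 50
Total cost = 430.
The route A→Construction1 is not used.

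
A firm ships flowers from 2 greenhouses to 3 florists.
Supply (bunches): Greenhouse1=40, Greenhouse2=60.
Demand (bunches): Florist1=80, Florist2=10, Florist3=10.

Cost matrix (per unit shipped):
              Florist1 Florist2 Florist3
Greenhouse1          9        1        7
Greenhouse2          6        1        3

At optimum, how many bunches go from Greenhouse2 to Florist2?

The minimum-cost plan:
  Greenhouse1–Florist1: 30 × 9 = 270
  Greenhouse1–Florist2: 10 × 1 = 10
  Greenhouse2–Florist1: 50 × 6 = 300
  Greenhouse2–Florist3: 10 × 3 = 30
Total cost = 610.
The route Greenhouse2→Florist2 is not used.

0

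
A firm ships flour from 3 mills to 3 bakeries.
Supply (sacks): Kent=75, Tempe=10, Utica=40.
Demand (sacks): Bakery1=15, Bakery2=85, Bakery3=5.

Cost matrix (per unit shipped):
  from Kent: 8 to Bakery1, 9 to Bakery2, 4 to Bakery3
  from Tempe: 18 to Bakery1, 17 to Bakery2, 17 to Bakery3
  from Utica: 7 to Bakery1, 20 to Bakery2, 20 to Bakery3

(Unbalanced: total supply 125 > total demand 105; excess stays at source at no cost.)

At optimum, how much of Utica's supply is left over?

An optimal plan:
  Kent->Bakery2: 70 sacks
  Kent->Bakery3: 5 sacks
  Tempe->Bakery2: 10 sacks
  Utica->Bakery1: 15 sacks
  Utica->Bakery2: 5 sacks
Total cost = 1025.
Utica ships 20 of its 40, leaving 20.

20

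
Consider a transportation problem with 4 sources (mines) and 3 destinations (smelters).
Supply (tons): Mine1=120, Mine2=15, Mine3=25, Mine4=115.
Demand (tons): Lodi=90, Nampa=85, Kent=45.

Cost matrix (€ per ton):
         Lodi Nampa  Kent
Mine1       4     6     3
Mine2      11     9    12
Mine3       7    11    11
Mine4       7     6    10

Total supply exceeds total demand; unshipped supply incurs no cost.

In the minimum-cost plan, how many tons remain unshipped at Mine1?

An optimal plan:
  Mine1->Lodi: 75 tons
  Mine1->Kent: 45 tons
  Mine3->Lodi: 15 tons
  Mine4->Nampa: 85 tons
Total cost = €1050.
Mine1 ships 120 of its 120, leaving 0.

0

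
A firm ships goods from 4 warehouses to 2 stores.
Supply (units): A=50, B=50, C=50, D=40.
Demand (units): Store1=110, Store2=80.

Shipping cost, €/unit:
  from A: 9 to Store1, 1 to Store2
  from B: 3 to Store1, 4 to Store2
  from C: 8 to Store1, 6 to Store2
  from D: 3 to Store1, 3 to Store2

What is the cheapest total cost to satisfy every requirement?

660

A cheapest plan:
  A→Store2: 50 × €1 = €50
  B→Store1: 50 × €3 = €150
  C→Store1: 20 × €8 = €160
  C→Store2: 30 × €6 = €180
  D→Store1: 40 × €3 = €120
Total = 50 + 150 + 160 + 180 + 120 = €660.
(Supply check: A ships 50; B ships 50; C ships 50; D ships 40.)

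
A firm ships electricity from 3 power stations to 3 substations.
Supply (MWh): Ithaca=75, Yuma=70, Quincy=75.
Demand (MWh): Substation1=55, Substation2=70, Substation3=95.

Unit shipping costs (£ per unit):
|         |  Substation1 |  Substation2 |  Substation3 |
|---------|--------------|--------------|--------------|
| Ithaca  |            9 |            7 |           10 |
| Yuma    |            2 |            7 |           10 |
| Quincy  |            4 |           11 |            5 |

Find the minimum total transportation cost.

1175

A cheapest plan:
  Ithaca->Substation2: 55 × £7 = £385
  Ithaca->Substation3: 20 × £10 = £200
  Yuma->Substation1: 55 × £2 = £110
  Yuma->Substation2: 15 × £7 = £105
  Quincy->Substation3: 75 × £5 = £375
Total = 385 + 200 + 110 + 105 + 375 = £1175.
(Supply check: Ithaca ships 75; Yuma ships 70; Quincy ships 75.)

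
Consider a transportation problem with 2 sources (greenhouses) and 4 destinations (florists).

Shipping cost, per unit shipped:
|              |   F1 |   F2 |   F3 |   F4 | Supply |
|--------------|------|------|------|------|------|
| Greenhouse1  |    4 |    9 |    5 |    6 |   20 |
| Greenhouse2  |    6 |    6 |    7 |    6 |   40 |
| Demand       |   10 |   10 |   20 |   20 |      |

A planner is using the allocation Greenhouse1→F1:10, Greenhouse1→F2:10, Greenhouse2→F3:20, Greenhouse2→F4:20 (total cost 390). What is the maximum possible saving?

50

Current plan cost = 10·4 + 10·9 + 20·7 + 20·6 = 390.
Optimal plan:
  Greenhouse1–F1: 10 × 4 = 40
  Greenhouse1–F3: 10 × 5 = 50
  Greenhouse2–F2: 10 × 6 = 60
  Greenhouse2–F3: 10 × 7 = 70
  Greenhouse2–F4: 20 × 6 = 120
Optimal cost = 340.
Saving = 390 − 340 = 50.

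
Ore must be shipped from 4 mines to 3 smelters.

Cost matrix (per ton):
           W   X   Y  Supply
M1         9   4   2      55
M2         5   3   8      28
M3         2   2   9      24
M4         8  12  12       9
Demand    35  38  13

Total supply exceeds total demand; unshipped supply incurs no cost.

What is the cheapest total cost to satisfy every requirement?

264

A cheapest plan:
  M1 to X: 21 × 4 = 84
  M1 to Y: 13 × 2 = 26
  M2 to W: 11 × 5 = 55
  M2 to X: 17 × 3 = 51
  M3 to W: 24 × 2 = 48
Total = 84 + 26 + 55 + 51 + 48 = 264.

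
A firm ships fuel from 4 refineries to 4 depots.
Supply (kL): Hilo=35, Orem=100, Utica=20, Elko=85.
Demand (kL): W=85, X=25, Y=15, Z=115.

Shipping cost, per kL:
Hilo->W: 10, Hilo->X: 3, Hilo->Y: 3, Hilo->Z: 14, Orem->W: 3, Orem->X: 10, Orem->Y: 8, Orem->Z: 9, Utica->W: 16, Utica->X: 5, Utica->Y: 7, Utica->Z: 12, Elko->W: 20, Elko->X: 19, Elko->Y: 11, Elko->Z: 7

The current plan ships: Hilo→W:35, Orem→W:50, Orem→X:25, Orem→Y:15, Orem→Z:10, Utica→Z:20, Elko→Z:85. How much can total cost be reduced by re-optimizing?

Current plan cost = 35·10 + 50·3 + 25·10 + 15·8 + 10·9 + 20·12 + 85·7 = 1795.
Optimal plan:
  Hilo->X: 20 × 3 = 60
  Hilo->Y: 15 × 3 = 45
  Orem->W: 85 × 3 = 255
  Orem->Z: 15 × 9 = 135
  Utica->X: 5 × 5 = 25
  Utica->Z: 15 × 12 = 180
  Elko->Z: 85 × 7 = 595
Optimal cost = 1295.
Saving = 1795 − 1295 = 500.

500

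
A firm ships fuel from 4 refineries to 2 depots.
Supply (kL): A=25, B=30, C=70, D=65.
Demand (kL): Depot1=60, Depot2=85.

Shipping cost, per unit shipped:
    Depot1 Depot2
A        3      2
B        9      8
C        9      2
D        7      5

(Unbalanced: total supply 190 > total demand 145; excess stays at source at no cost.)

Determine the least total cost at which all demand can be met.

535

A cheapest plan:
  A→Depot1: 25 × 3 = 75
  C→Depot2: 70 × 2 = 140
  D→Depot1: 35 × 7 = 245
  D→Depot2: 15 × 5 = 75
Total = 75 + 140 + 245 + 75 = 535.
(Supply check: A ships 25; B ships 0; C ships 70; D ships 50.)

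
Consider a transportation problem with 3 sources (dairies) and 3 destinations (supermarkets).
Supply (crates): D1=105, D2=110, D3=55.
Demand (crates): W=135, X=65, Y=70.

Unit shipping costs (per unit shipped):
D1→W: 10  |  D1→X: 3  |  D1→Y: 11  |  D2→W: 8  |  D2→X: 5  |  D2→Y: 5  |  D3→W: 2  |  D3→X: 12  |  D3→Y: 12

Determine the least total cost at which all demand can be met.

A cheapest plan:
  D1–W: 40 × 10 = 400
  D1–X: 65 × 3 = 195
  D2–W: 40 × 8 = 320
  D2–Y: 70 × 5 = 350
  D3–W: 55 × 2 = 110
Total = 400 + 195 + 320 + 350 + 110 = 1375.

1375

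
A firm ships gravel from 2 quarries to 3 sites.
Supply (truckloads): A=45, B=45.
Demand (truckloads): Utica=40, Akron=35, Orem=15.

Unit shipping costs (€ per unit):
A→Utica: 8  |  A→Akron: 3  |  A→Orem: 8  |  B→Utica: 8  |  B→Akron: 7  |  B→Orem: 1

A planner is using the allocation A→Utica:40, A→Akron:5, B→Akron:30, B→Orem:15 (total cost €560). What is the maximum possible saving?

120

Current plan cost = 40·8 + 5·3 + 30·7 + 15·1 = €560.
Optimal plan:
  A to Utica: 10 × €8 = €80
  A to Akron: 35 × €3 = €105
  B to Utica: 30 × €8 = €240
  B to Orem: 15 × €1 = €15
Optimal cost = €440.
Saving = 560 − 440 = €120.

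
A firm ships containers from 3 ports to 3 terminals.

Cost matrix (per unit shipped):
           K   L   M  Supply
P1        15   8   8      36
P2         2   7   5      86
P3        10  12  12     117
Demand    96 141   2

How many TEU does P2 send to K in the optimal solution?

Solving gives:
  P1–L: 34 × 8 = 272
  P1–M: 2 × 8 = 16
  P2–K: 86 × 2 = 172
  P3–K: 10 × 10 = 100
  P3–L: 107 × 12 = 1284
Total cost = 1844.
So P2→K carries 86 TEU.

86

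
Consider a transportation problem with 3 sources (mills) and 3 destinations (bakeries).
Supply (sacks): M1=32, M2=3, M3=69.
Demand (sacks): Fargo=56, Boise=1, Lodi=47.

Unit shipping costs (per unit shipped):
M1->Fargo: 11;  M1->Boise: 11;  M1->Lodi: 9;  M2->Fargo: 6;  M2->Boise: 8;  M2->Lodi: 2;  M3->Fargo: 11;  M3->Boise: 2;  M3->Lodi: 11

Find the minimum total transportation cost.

1044

Optimal allocation:
  M1->Lodi: 32 × 9 = 288
  M2->Lodi: 3 × 2 = 6
  M3->Fargo: 56 × 11 = 616
  M3->Boise: 1 × 2 = 2
  M3->Lodi: 12 × 11 = 132
Total = 288 + 6 + 616 + 2 + 132 = 1044.
(Supply check: M1 ships 32; M2 ships 3; M3 ships 69.)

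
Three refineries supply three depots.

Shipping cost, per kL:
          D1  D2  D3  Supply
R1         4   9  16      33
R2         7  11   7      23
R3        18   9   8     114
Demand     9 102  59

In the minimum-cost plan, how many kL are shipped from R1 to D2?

24

Optimal shipments:
  R1→D1: 9 × 4 = 36
  R1→D2: 24 × 9 = 216
  R2→D3: 23 × 7 = 161
  R3→D2: 78 × 9 = 702
  R3→D3: 36 × 8 = 288
Total cost = 1403.
So R1→D2 carries 24 kL.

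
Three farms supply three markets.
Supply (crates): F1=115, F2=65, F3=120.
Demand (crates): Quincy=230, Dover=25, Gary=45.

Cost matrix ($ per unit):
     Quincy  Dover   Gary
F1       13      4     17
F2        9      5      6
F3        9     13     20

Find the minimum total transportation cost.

An optimal shipping plan:
  F1→Quincy: 90 × $13 = $1170
  F1→Dover: 25 × $4 = $100
  F2→Quincy: 20 × $9 = $180
  F2→Gary: 45 × $6 = $270
  F3→Quincy: 120 × $9 = $1080
Total = 1170 + 100 + 180 + 270 + 1080 = $2800.
(Supply check: F1 ships 115; F2 ships 65; F3 ships 120.)

2800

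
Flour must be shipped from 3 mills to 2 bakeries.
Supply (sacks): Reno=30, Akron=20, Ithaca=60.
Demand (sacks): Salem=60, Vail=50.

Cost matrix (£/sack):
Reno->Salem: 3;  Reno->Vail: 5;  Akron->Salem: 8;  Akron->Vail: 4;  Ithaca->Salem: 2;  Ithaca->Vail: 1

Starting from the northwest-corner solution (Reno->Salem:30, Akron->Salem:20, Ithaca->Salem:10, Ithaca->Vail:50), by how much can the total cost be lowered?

60

Current plan cost = 30·3 + 20·8 + 10·2 + 50·1 = £320.
Optimal plan:
  Reno–Salem: 30 × £3 = £90
  Akron–Vail: 20 × £4 = £80
  Ithaca–Salem: 30 × £2 = £60
  Ithaca–Vail: 30 × £1 = £30
Optimal cost = £260.
Saving = 320 − 260 = £60.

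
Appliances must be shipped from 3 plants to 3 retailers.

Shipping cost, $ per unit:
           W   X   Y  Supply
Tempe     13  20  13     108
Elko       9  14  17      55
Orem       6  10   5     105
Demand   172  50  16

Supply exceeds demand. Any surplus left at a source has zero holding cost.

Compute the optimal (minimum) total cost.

2323

An optimal shipping plan:
  Tempe→W: 78 × $13 = $1014
  Elko→W: 55 × $9 = $495
  Orem→W: 39 × $6 = $234
  Orem→X: 50 × $10 = $500
  Orem→Y: 16 × $5 = $80
Total = 1014 + 495 + 234 + 500 + 80 = $2323.
(Supply check: Tempe ships 78; Elko ships 55; Orem ships 105.)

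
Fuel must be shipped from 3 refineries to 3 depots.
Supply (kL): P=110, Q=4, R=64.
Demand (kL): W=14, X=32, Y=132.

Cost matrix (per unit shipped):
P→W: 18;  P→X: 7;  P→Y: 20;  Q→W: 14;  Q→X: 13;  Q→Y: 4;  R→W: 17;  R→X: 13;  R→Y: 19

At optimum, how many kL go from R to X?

Solving gives:
  P→X: 32 × 7 = 224
  P→Y: 78 × 20 = 1560
  Q→Y: 4 × 4 = 16
  R→W: 14 × 17 = 238
  R→Y: 50 × 19 = 950
Total cost = 2988.
The route R→X is not used.

0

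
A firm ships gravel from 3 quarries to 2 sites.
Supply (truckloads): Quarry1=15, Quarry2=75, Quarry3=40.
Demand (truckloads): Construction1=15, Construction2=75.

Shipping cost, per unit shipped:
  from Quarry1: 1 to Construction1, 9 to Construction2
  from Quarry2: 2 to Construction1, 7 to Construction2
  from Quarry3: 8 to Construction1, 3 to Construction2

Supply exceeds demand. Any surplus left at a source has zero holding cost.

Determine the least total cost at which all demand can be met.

380

A cheapest plan:
  Quarry1 to Construction1: 15 × 1 = 15
  Quarry2 to Construction2: 35 × 7 = 245
  Quarry3 to Construction2: 40 × 3 = 120
Total = 15 + 245 + 120 = 380.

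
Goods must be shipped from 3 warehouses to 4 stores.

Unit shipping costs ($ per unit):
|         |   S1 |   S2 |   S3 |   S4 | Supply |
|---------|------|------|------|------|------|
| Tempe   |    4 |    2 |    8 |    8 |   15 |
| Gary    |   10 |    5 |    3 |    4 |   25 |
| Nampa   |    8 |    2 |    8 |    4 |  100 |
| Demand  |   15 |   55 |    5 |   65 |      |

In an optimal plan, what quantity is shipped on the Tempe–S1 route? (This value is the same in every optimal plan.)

15

Optimal shipments:
  Tempe to S1: 15 × $4 = $60
  Gary to S3: 5 × $3 = $15
  Gary to S4: 20 × $4 = $80
  Nampa to S2: 55 × $2 = $110
  Nampa to S4: 45 × $4 = $180
Total cost = $445.
So Tempe→S1 carries 15 units.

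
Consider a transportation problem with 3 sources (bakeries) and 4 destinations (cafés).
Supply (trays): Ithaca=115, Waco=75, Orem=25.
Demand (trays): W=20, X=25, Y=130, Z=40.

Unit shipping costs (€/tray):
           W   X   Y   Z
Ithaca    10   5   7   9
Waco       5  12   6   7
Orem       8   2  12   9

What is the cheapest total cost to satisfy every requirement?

1325

One minimum-cost allocation:
  Ithaca->Y: 115 × €7 = €805
  Waco->W: 20 × €5 = €100
  Waco->Y: 15 × €6 = €90
  Waco->Z: 40 × €7 = €280
  Orem->X: 25 × €2 = €50
Total = 805 + 100 + 90 + 280 + 50 = €1325.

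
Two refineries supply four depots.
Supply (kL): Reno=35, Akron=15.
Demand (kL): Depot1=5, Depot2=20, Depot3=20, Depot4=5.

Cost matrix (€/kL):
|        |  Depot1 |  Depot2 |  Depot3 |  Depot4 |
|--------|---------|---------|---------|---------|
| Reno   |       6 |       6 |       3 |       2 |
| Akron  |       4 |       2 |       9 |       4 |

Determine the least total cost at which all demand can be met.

160

An optimal shipping plan:
  Reno–Depot1: 5 × €6 = €30
  Reno–Depot2: 5 × €6 = €30
  Reno–Depot3: 20 × €3 = €60
  Reno–Depot4: 5 × €2 = €10
  Akron–Depot2: 15 × €2 = €30
Total = 30 + 30 + 60 + 10 + 30 = €160.
(Supply check: Reno ships 35; Akron ships 15.)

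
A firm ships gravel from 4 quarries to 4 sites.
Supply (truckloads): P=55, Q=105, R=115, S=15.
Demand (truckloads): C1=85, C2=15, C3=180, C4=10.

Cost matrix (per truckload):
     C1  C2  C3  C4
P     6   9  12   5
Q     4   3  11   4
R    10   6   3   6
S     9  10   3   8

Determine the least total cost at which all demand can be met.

1420

One minimum-cost allocation:
  P to C3: 50 × 12 = 600
  P to C4: 5 × 5 = 25
  Q to C1: 85 × 4 = 340
  Q to C2: 15 × 3 = 45
  Q to C4: 5 × 4 = 20
  R to C3: 115 × 3 = 345
  S to C3: 15 × 3 = 45
Total = 600 + 25 + 340 + 45 + 20 + 345 + 45 = 1420.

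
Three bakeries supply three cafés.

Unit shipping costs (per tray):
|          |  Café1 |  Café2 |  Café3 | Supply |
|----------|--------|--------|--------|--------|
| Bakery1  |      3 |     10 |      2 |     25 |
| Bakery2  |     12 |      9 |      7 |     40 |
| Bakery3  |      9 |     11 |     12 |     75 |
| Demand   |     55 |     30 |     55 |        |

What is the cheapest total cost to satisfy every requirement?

1065

One minimum-cost allocation:
  Bakery1 to Café3: 25 × 2 = 50
  Bakery2 to Café2: 10 × 9 = 90
  Bakery2 to Café3: 30 × 7 = 210
  Bakery3 to Café1: 55 × 9 = 495
  Bakery3 to Café2: 20 × 11 = 220
Total = 50 + 90 + 210 + 495 + 220 = 1065.
(Supply check: Bakery1 ships 25; Bakery2 ships 40; Bakery3 ships 75.)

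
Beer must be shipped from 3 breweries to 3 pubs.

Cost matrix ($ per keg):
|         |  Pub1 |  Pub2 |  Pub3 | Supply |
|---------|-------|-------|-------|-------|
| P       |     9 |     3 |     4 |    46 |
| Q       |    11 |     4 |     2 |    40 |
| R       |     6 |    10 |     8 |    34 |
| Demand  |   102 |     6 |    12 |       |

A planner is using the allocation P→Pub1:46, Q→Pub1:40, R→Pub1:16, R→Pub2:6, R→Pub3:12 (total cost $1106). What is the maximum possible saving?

198

Current plan cost = 46·9 + 40·11 + 16·6 + 6·10 + 12·8 = $1106.
Optimal plan:
  P–Pub1: 46 × $9 = $414
  Q–Pub1: 22 × $11 = $242
  Q–Pub2: 6 × $4 = $24
  Q–Pub3: 12 × $2 = $24
  R–Pub1: 34 × $6 = $204
Optimal cost = $908.
Saving = 1106 − 908 = $198.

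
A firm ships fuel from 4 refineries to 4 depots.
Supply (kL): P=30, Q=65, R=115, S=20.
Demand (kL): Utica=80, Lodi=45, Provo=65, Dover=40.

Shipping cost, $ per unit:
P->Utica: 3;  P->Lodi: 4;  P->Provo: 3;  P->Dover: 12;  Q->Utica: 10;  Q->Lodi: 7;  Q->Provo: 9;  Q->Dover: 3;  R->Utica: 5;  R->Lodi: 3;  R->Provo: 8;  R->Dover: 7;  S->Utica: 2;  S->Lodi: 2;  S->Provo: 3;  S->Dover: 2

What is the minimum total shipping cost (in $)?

Optimal allocation:
  P to Provo: 30 × $3 = $90
  Q to Provo: 25 × $9 = $225
  Q to Dover: 40 × $3 = $120
  R to Utica: 70 × $5 = $350
  R to Lodi: 45 × $3 = $135
  S to Utica: 10 × $2 = $20
  S to Provo: 10 × $3 = $30
Total = 90 + 225 + 120 + 350 + 135 + 20 + 30 = $970.

970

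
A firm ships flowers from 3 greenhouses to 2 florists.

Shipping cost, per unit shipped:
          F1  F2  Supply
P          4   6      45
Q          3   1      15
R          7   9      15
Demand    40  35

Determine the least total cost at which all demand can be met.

One minimum-cost allocation:
  P–F1: 25 × 4 = 100
  P–F2: 20 × 6 = 120
  Q–F2: 15 × 1 = 15
  R–F1: 15 × 7 = 105
Total = 100 + 120 + 15 + 105 = 340.

340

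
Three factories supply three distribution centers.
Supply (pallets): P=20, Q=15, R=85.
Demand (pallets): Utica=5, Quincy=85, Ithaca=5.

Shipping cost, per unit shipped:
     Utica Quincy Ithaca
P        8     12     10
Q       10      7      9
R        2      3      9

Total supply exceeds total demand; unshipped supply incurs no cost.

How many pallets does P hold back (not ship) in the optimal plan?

20

An optimal plan:
  Q–Quincy: 5 pallets
  Q–Ithaca: 5 pallets
  R–Utica: 5 pallets
  R–Quincy: 80 pallets
Total cost = 330.
P ships 0 of its 20, leaving 20.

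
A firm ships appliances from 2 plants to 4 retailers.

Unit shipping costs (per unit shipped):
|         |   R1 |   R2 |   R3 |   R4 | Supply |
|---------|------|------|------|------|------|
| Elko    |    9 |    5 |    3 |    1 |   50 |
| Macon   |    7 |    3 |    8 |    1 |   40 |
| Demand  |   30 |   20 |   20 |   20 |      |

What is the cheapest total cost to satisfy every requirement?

An optimal shipping plan:
  Elko–R1: 10 × 9 = 90
  Elko–R3: 20 × 3 = 60
  Elko–R4: 20 × 1 = 20
  Macon–R1: 20 × 7 = 140
  Macon–R2: 20 × 3 = 60
Total = 90 + 60 + 20 + 140 + 60 = 370.

370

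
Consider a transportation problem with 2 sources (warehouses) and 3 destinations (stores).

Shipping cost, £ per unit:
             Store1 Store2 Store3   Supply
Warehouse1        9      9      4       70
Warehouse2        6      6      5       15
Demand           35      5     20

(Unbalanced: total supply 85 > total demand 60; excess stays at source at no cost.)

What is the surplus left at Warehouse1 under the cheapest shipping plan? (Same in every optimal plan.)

An optimal plan:
  Warehouse1–Store1: 20 × £9 = £180
  Warehouse1–Store2: 5 × £9 = £45
  Warehouse1–Store3: 20 × £4 = £80
  Warehouse2–Store1: 15 × £6 = £90
Total cost = £395.
Warehouse1 ships 45 of its 70, leaving 25.

25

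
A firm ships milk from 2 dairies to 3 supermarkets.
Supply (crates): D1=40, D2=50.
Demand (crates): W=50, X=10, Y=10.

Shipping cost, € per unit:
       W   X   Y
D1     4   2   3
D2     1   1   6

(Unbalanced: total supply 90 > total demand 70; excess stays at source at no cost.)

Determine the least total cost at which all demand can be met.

100

One minimum-cost allocation:
  D1->X: 10 × €2 = €20
  D1->Y: 10 × €3 = €30
  D2->W: 50 × €1 = €50
Total = 20 + 30 + 50 = €100.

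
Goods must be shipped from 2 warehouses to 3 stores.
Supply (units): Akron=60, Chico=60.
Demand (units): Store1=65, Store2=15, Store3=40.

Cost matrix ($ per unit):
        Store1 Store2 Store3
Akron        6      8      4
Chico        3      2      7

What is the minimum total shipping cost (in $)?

445

One minimum-cost allocation:
  Akron to Store1: 20 × $6 = $120
  Akron to Store3: 40 × $4 = $160
  Chico to Store1: 45 × $3 = $135
  Chico to Store2: 15 × $2 = $30
Total = 120 + 160 + 135 + 30 = $445.
(Supply check: Akron ships 60; Chico ships 60.)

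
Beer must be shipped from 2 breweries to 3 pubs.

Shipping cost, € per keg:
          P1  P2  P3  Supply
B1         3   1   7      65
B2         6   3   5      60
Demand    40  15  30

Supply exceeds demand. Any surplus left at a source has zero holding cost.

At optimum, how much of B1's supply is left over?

10

An optimal plan:
  B1 to P1: 40 × €3 = €120
  B1 to P2: 15 × €1 = €15
  B2 to P3: 30 × €5 = €150
Total cost = €285.
B1 ships 55 of its 65, leaving 10.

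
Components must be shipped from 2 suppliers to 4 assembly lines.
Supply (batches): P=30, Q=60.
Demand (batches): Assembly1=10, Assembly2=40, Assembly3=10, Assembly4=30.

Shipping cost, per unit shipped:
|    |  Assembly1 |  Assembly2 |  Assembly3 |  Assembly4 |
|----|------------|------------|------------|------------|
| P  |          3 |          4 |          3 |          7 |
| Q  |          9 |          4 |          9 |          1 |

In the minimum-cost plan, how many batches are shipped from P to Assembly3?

Optimal shipments:
  P to Assembly1: 10 batches
  P to Assembly2: 10 batches
  P to Assembly3: 10 batches
  Q to Assembly2: 30 batches
  Q to Assembly4: 30 batches
Total cost = 250.
So P→Assembly3 carries 10 batches.

10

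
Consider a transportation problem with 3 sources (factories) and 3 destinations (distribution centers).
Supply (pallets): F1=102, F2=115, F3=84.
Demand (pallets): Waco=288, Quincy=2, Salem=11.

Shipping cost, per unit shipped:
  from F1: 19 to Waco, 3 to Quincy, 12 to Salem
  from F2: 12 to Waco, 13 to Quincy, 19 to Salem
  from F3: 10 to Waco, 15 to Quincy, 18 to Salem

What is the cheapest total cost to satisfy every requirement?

4049

One minimum-cost allocation:
  F1–Waco: 89 × 19 = 1691
  F1–Quincy: 2 × 3 = 6
  F1–Salem: 11 × 12 = 132
  F2–Waco: 115 × 12 = 1380
  F3–Waco: 84 × 10 = 840
Total = 1691 + 6 + 132 + 1380 + 840 = 4049.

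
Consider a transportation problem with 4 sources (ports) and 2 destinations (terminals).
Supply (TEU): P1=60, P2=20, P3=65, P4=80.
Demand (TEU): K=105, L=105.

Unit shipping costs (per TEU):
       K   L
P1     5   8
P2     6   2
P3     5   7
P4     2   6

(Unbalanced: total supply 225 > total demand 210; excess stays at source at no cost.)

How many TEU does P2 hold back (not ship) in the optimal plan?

An optimal plan:
  P1->K: 25 × 5 = 125
  P1->L: 20 × 8 = 160
  P2->L: 20 × 2 = 40
  P3->L: 65 × 7 = 455
  P4->K: 80 × 2 = 160
Total cost = 940.
P2 ships 20 of its 20, leaving 0.

0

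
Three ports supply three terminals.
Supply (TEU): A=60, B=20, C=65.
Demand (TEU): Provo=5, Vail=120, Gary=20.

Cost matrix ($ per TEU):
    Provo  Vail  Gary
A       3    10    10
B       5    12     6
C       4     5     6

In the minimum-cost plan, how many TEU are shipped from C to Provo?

0

Optimal shipments:
  A to Provo: 5 × $3 = $15
  A to Vail: 55 × $10 = $550
  B to Gary: 20 × $6 = $120
  C to Vail: 65 × $5 = $325
Total cost = $1010.
The route C→Provo is not used.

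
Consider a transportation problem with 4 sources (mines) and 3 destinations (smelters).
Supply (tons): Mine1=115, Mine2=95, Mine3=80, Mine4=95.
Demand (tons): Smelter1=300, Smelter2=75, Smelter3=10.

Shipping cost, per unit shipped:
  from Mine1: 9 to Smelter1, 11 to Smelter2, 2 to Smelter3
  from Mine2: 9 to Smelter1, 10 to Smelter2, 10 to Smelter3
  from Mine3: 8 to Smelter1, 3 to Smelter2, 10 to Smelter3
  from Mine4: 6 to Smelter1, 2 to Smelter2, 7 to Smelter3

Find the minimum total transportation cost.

Optimal allocation:
  Mine1–Smelter1: 105 tons
  Mine1–Smelter3: 10 tons
  Mine2–Smelter1: 95 tons
  Mine3–Smelter1: 5 tons
  Mine3–Smelter2: 75 tons
  Mine4–Smelter1: 95 tons
Total cost = 2655.
(Supply check: Mine1 ships 115; Mine2 ships 95; Mine3 ships 80; Mine4 ships 95.)

2655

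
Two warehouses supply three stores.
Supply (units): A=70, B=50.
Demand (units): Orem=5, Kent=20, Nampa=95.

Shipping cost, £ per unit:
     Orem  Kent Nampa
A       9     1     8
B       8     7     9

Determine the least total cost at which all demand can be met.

865

A cheapest plan:
  A->Kent: 20 × £1 = £20
  A->Nampa: 50 × £8 = £400
  B->Orem: 5 × £8 = £40
  B->Nampa: 45 × £9 = £405
Total = 20 + 400 + 40 + 405 = £865.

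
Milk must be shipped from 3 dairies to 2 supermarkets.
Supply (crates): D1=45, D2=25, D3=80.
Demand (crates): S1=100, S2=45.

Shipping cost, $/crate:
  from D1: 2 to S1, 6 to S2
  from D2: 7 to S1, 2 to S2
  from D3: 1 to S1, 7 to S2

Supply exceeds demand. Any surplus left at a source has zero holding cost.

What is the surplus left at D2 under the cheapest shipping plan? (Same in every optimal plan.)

0

An optimal plan:
  D1→S1: 20 × $2 = $40
  D1→S2: 20 × $6 = $120
  D2→S2: 25 × $2 = $50
  D3→S1: 80 × $1 = $80
Total cost = $290.
D2 ships 25 of its 25, leaving 0.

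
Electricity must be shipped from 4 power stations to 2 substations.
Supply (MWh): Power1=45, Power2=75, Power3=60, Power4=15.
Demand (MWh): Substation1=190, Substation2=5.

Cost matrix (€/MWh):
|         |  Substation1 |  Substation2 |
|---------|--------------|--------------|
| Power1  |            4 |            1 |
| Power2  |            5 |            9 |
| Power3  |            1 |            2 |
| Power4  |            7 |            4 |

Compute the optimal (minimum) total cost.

Optimal allocation:
  Power1→Substation1: 40 MWh
  Power1→Substation2: 5 MWh
  Power2→Substation1: 75 MWh
  Power3→Substation1: 60 MWh
  Power4→Substation1: 15 MWh
Total cost = €705.

705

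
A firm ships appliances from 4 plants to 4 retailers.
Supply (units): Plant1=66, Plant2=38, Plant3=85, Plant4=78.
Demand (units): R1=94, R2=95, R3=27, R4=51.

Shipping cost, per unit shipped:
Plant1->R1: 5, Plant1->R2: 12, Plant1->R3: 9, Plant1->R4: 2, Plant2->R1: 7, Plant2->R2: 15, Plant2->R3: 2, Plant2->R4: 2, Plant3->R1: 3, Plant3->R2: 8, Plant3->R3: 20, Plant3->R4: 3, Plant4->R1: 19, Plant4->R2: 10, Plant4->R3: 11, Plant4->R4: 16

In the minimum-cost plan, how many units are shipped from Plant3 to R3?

0

Solving gives:
  Plant1→R1: 26 units
  Plant1→R4: 40 units
  Plant2→R3: 27 units
  Plant2→R4: 11 units
  Plant3→R1: 68 units
  Plant3→R2: 17 units
  Plant4→R2: 78 units
Total cost = 1406.
The route Plant3→R3 is not used.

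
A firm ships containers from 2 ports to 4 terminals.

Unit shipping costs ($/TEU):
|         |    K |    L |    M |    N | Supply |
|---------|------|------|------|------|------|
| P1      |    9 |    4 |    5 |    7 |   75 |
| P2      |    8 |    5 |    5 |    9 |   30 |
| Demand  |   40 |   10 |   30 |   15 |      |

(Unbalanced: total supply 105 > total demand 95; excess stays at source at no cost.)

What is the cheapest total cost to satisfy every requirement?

625

A cheapest plan:
  P1–K: 10 × $9 = $90
  P1–L: 10 × $4 = $40
  P1–M: 30 × $5 = $150
  P1–N: 15 × $7 = $105
  P2–K: 30 × $8 = $240
Total = 90 + 40 + 150 + 105 + 240 = $625.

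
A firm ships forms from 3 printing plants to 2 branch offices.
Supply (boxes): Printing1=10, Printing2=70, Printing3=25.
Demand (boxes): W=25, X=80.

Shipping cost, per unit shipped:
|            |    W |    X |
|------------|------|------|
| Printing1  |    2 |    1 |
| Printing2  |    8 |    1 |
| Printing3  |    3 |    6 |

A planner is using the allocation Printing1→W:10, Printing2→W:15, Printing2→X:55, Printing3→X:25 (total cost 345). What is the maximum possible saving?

190

Current plan cost = 10·2 + 15·8 + 55·1 + 25·6 = 345.
Optimal plan:
  Printing1 to X: 10 × 1 = 10
  Printing2 to X: 70 × 1 = 70
  Printing3 to W: 25 × 3 = 75
Optimal cost = 155.
Saving = 345 − 155 = 190.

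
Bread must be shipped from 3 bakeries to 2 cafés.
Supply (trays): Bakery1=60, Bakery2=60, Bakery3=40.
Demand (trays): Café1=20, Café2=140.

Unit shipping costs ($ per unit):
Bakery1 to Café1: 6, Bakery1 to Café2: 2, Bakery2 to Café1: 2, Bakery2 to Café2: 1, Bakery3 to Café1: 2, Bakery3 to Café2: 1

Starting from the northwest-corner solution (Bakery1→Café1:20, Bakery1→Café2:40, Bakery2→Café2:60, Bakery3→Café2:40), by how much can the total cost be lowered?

Current plan cost = 20·6 + 40·2 + 60·1 + 40·1 = $300.
Optimal plan:
  Bakery1->Café2: 60 trays
  Bakery2->Café1: 20 trays
  Bakery2->Café2: 40 trays
  Bakery3->Café2: 40 trays
Optimal cost = $240.
Saving = 300 − 240 = $60.

60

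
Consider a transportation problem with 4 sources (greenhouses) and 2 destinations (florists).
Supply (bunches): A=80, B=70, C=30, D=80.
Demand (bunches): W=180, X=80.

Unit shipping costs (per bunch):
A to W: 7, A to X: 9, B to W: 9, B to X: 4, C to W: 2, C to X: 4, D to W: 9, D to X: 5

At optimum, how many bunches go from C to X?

0

Optimal shipments:
  A–W: 80 × 7 = 560
  B–X: 70 × 4 = 280
  C–W: 30 × 2 = 60
  D–W: 70 × 9 = 630
  D–X: 10 × 5 = 50
Total cost = 1580.
The route C→X is not used.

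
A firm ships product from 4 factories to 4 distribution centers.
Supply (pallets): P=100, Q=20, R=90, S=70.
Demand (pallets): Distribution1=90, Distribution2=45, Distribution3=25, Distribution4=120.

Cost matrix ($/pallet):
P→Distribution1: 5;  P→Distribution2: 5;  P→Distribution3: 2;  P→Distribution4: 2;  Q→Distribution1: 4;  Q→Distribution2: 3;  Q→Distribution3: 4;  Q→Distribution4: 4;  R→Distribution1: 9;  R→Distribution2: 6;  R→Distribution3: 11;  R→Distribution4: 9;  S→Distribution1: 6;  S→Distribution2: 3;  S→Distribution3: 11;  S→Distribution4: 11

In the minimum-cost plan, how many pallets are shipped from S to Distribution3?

0

Solving gives:
  P→Distribution3: 25 × $2 = $50
  P→Distribution4: 75 × $2 = $150
  Q→Distribution4: 20 × $4 = $80
  R→Distribution1: 65 × $9 = $585
  R→Distribution4: 25 × $9 = $225
  S→Distribution1: 25 × $6 = $150
  S→Distribution2: 45 × $3 = $135
Total cost = $1375.
The route S→Distribution3 is not used.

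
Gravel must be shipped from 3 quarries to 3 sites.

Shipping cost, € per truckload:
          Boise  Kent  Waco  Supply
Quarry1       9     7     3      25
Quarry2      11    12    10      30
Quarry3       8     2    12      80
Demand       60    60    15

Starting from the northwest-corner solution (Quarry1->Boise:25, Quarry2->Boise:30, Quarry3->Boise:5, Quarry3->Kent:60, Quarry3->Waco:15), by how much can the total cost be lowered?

150

Current plan cost = 25·9 + 30·11 + 5·8 + 60·2 + 15·12 = €895.
Optimal plan:
  Quarry1->Boise: 10 × €9 = €90
  Quarry1->Waco: 15 × €3 = €45
  Quarry2->Boise: 30 × €11 = €330
  Quarry3->Boise: 20 × €8 = €160
  Quarry3->Kent: 60 × €2 = €120
Optimal cost = €745.
Saving = 895 − 745 = €150.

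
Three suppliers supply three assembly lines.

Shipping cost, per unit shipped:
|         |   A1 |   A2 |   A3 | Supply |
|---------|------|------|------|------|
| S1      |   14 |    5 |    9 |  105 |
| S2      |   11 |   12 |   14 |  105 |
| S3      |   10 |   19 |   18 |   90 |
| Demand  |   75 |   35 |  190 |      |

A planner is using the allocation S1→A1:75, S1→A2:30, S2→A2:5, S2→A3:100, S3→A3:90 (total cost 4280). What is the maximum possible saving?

Current plan cost = 75·14 + 30·5 + 5·12 + 100·14 + 90·18 = 4280.
Optimal plan:
  S1–A2: 35 × 5 = 175
  S1–A3: 70 × 9 = 630
  S2–A3: 105 × 14 = 1470
  S3–A1: 75 × 10 = 750
  S3–A3: 15 × 18 = 270
Optimal cost = 3295.
Saving = 4280 − 3295 = 985.

985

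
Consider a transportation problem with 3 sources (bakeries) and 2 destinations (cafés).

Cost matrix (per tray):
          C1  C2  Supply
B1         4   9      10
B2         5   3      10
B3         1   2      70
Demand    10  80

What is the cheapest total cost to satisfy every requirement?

Optimal allocation:
  B1–C1: 10 × 4 = 40
  B2–C2: 10 × 3 = 30
  B3–C2: 70 × 2 = 140
Total = 40 + 30 + 140 = 210.

210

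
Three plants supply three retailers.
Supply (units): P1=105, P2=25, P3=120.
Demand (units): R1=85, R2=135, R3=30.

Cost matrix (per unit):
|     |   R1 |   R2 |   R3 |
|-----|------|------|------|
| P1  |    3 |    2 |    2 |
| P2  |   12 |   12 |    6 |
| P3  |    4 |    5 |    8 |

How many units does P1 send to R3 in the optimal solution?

The minimum-cost plan:
  P1 to R2: 100 × 2 = 200
  P1 to R3: 5 × 2 = 10
  P2 to R3: 25 × 6 = 150
  P3 to R1: 85 × 4 = 340
  P3 to R2: 35 × 5 = 175
Total cost = 875.
So P1→R3 carries 5 units.

5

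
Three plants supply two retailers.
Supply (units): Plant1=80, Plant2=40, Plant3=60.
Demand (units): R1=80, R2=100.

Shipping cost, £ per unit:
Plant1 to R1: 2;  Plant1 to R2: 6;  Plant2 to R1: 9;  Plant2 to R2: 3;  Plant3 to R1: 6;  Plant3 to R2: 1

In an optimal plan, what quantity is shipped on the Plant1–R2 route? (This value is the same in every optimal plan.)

0

Optimal shipments:
  Plant1–R1: 80 × £2 = £160
  Plant2–R2: 40 × £3 = £120
  Plant3–R2: 60 × £1 = £60
Total cost = £340.
The route Plant1→R2 is not used.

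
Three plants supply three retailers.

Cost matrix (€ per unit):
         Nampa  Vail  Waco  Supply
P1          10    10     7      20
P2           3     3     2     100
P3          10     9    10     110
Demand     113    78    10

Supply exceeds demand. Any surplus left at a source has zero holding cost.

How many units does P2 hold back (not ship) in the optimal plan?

An optimal plan:
  P1→Waco: 10 units
  P2→Nampa: 100 units
  P3→Nampa: 13 units
  P3→Vail: 78 units
Total cost = €1202.
P2 ships 100 of its 100, leaving 0.

0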